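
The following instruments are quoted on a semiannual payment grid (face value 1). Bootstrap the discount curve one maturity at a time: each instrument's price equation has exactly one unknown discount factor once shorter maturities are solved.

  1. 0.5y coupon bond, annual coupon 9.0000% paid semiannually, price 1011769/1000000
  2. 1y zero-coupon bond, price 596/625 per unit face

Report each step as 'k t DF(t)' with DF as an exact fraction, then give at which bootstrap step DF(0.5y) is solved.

1 1/2 4841/5000
2 1 596/625
DF(0.5y) is solved at step 1

step 1 [0.5y] bond c/2=9/200: DF=(1011769/1000000 − 9/200·(0))/(1+9/200) = 4841/5000 ≈ 0.968200
step 2 [1y] zero: DF = P = 596/625 ≈ 0.953600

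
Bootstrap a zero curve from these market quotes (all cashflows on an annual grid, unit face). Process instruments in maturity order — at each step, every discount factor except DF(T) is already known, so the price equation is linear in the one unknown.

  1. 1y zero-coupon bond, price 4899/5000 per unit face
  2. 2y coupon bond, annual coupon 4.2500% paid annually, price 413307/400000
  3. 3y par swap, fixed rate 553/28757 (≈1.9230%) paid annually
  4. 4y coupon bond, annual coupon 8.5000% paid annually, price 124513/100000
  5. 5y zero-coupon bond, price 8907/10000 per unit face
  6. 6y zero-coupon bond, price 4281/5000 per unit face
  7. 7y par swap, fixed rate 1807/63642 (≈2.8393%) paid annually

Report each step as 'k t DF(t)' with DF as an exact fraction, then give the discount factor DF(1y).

1 1 4899/5000
2 2 1189/1250
3 3 9447/10000
4 4 9223/10000
5 5 8907/10000
6 6 4281/5000
7 7 8193/10000
DF(1y) = 4899/5000 ≈ 0.979800

step 1 [1y] zero: DF = P = 4899/5000 ≈ 0.979800
step 2 [2y] bond c/1=17/400: DF=(413307/400000 − 17/400·(0.979800))/(1+17/400) = 1189/1250 ≈ 0.951200
step 3 [3y] swap r/1=553/28757: DF=(1 − 553/28757·(0.979800+0.951200))/(1+553/28757) = 9447/10000 ≈ 0.944700
step 4 [4y] bond c/1=17/200: DF=(124513/100000 − 17/200·(0.979800+0.951200+0.944700))/(1+17/200) = 9223/10000 ≈ 0.922300
step 5 [5y] zero: DF = P = 8907/10000 ≈ 0.890700
step 6 [6y] zero: DF = P = 4281/5000 ≈ 0.856200
step 7 [7y] swap r/1=1807/63642: DF=(1 − 1807/63642·(0.979800+0.951200+0.944700+0.922300+0.890700+0.856200))/(1+1807/63642) = 8193/10000 ≈ 0.819300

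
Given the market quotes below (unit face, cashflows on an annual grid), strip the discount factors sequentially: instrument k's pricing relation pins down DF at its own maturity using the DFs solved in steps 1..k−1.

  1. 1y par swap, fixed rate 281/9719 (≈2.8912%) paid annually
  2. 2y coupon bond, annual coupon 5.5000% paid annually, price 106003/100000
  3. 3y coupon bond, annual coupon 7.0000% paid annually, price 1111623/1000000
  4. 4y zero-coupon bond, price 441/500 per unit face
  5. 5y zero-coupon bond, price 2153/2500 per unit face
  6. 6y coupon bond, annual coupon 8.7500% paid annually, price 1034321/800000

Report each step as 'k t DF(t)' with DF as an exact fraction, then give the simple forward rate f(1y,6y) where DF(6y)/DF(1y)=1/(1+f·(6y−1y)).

step 1 [1y] swap r/1=281/9719: DF=(1 − 281/9719·(0))/(1+281/9719) = 9719/10000 ≈ 0.971900
step 2 [2y] bond c/1=11/200: DF=(106003/100000 − 11/200·(0.971900))/(1+11/200) = 9541/10000 ≈ 0.954100
step 3 [3y] bond c/1=7/100: DF=(1111623/1000000 − 7/100·(0.971900+0.954100))/(1+7/100) = 9129/10000 ≈ 0.912900
step 4 [4y] zero: DF = P = 441/500 ≈ 0.882000
step 5 [5y] zero: DF = P = 2153/2500 ≈ 0.861200
step 6 [6y] bond c/1=7/80: DF=(1034321/800000 − 7/80·(0.971900+0.954100+0.912900+0.882000+0.861200))/(1+7/80) = 4101/5000 ≈ 0.820200

1 1 9719/10000
2 2 9541/10000
3 3 9129/10000
4 4 441/500
5 5 2153/2500
6 6 4101/5000
f(1y,6y) = ((9719/10000)/(4101/5000) − 1)/(5) = 1517/41010 ≈ 3.6991%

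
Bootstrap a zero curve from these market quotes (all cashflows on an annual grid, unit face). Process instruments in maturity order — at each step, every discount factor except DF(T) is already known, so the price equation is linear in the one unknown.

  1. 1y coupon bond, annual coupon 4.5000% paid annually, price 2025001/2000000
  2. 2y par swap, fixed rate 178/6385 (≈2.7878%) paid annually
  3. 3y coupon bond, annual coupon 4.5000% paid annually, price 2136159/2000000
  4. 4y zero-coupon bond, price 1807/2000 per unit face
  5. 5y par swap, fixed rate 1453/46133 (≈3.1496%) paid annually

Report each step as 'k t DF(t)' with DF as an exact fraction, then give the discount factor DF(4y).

step 1 [1y] bond c/1=9/200: DF=(2025001/2000000 − 9/200·(0))/(1+9/200) = 9689/10000 ≈ 0.968900
step 2 [2y] swap r/1=178/6385: DF=(1 − 178/6385·(0.968900))/(1+178/6385) = 4733/5000 ≈ 0.946600
step 3 [3y] bond c/1=9/200: DF=(2136159/2000000 − 9/200·(0.968900+0.946600))/(1+9/200) = 2349/2500 ≈ 0.939600
step 4 [4y] zero: DF = P = 1807/2000 ≈ 0.903500
step 5 [5y] swap r/1=1453/46133: DF=(1 − 1453/46133·(0.968900+0.946600+0.939600+0.903500))/(1+1453/46133) = 8547/10000 ≈ 0.854700

1 1 9689/10000
2 2 4733/5000
3 3 2349/2500
4 4 1807/2000
5 5 8547/10000
DF(4y) = 1807/2000 ≈ 0.903500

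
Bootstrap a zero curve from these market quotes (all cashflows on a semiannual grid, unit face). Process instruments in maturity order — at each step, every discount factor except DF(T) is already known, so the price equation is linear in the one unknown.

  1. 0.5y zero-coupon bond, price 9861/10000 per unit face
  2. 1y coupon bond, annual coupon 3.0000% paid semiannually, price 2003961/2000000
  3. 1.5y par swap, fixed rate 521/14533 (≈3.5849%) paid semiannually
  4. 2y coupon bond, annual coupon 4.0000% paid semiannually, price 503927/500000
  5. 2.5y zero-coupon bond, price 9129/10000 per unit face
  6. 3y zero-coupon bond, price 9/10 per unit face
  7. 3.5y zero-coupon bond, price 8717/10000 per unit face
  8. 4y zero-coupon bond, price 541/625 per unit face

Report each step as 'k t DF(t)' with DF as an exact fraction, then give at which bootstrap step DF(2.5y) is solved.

1 1/2 9861/10000
2 1 4863/5000
3 3/2 9479/10000
4 2 9311/10000
5 5/2 9129/10000
6 3 9/10
7 7/2 8717/10000
8 4 541/625
DF(2.5y) is solved at step 5

step 1 [0.5y] zero: DF = P = 9861/10000 ≈ 0.986100
step 2 [1y] bond c/2=3/200: DF=(2003961/2000000 − 3/200·(0.986100))/(1+3/200) = 4863/5000 ≈ 0.972600
step 3 [1.5y] swap r/2=521/29066: DF=(1 − 521/29066·(0.986100+0.972600))/(1+521/29066) = 9479/10000 ≈ 0.947900
step 4 [2y] bond c/2=1/50: DF=(503927/500000 − 1/50·(0.986100+0.972600+0.947900))/(1+1/50) = 9311/10000 ≈ 0.931100
step 5 [2.5y] zero: DF = P = 9129/10000 ≈ 0.912900
step 6 [3y] zero: DF = P = 9/10 ≈ 0.900000
step 7 [3.5y] zero: DF = P = 8717/10000 ≈ 0.871700
step 8 [4y] zero: DF = P = 541/625 ≈ 0.865600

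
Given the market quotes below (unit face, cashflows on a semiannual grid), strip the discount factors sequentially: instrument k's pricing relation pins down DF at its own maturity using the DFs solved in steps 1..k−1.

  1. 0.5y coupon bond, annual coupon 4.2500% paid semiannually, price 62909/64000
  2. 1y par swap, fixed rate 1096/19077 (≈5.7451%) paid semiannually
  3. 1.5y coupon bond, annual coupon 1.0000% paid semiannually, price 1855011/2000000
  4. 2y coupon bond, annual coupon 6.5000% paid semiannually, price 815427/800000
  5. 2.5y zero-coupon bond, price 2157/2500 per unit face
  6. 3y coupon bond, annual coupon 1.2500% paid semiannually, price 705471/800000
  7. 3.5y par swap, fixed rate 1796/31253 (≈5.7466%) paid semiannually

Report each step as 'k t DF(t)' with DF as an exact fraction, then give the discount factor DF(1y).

1 1/2 77/80
2 1 2363/2500
3 3/2 4567/5000
4 2 1123/1250
5 5/2 2157/2500
6 3 8479/10000
7 7/2 2051/2500
DF(1y) = 2363/2500 ≈ 0.945200

step 1 [0.5y] bond c/2=17/800: DF=(62909/64000 − 17/800·(0))/(1+17/800) = 77/80 ≈ 0.962500
step 2 [1y] swap r/2=548/19077: DF=(1 − 548/19077·(0.962500))/(1+548/19077) = 2363/2500 ≈ 0.945200
step 3 [1.5y] bond c/2=1/200: DF=(1855011/2000000 − 1/200·(0.962500+0.945200))/(1+1/200) = 4567/5000 ≈ 0.913400
step 4 [2y] bond c/2=13/400: DF=(815427/800000 − 13/400·(0.962500+0.945200+0.913400))/(1+13/400) = 1123/1250 ≈ 0.898400
step 5 [2.5y] zero: DF = P = 2157/2500 ≈ 0.862800
step 6 [3y] bond c/2=1/160: DF=(705471/800000 − 1/160·(0.962500+0.945200+0.913400+0.898400+0.862800))/(1+1/160) = 8479/10000 ≈ 0.847900
step 7 [3.5y] swap r/2=898/31253: DF=(1 − 898/31253·(0.962500+0.945200+0.913400+0.898400+0.862800+0.847900))/(1+898/31253) = 2051/2500 ≈ 0.820400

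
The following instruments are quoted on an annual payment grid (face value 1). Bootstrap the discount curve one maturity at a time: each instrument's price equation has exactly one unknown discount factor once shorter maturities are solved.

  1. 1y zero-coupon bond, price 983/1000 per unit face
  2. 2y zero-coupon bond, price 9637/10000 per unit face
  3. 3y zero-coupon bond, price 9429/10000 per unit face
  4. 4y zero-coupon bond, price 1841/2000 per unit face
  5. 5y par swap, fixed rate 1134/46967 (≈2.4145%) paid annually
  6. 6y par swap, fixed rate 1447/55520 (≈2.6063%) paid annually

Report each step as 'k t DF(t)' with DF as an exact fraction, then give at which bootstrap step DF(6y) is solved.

1 1 983/1000
2 2 9637/10000
3 3 9429/10000
4 4 1841/2000
5 5 4433/5000
6 6 8553/10000
DF(6y) is solved at step 6

step 1 [1y] zero: DF = P = 983/1000 ≈ 0.983000
step 2 [2y] zero: DF = P = 9637/10000 ≈ 0.963700
step 3 [3y] zero: DF = P = 9429/10000 ≈ 0.942900
step 4 [4y] zero: DF = P = 1841/2000 ≈ 0.920500
step 5 [5y] swap r/1=1134/46967: DF=(1 − 1134/46967·(0.983000+0.963700+0.942900+0.920500))/(1+1134/46967) = 4433/5000 ≈ 0.886600
step 6 [6y] swap r/1=1447/55520: DF=(1 − 1447/55520·(0.983000+0.963700+0.942900+0.920500+0.886600))/(1+1447/55520) = 8553/10000 ≈ 0.855300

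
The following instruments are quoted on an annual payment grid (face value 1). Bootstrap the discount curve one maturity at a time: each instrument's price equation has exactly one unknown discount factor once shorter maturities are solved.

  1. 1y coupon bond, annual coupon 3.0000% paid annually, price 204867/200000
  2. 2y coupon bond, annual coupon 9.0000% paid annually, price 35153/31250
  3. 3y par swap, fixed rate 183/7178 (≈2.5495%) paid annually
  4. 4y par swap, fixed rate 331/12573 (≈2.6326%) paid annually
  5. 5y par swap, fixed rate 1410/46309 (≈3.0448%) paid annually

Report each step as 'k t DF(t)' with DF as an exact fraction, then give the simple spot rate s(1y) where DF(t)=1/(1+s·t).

step 1 [1y] bond c/1=3/100: DF=(204867/200000 − 3/100·(0))/(1+3/100) = 1989/2000 ≈ 0.994500
step 2 [2y] bond c/1=9/100: DF=(35153/31250 − 9/100·(0.994500))/(1+9/100) = 9499/10000 ≈ 0.949900
step 3 [3y] swap r/1=183/7178: DF=(1 − 183/7178·(0.994500+0.949900))/(1+183/7178) = 2317/2500 ≈ 0.926800
step 4 [4y] swap r/1=331/12573: DF=(1 − 331/12573·(0.994500+0.949900+0.926800))/(1+331/12573) = 9007/10000 ≈ 0.900700
step 5 [5y] swap r/1=1410/46309: DF=(1 − 1410/46309·(0.994500+0.949900+0.926800+0.900700))/(1+1410/46309) = 859/1000 ≈ 0.859000

1 1 1989/2000
2 2 9499/10000
3 3 2317/2500
4 4 9007/10000
5 5 859/1000
s(1y) = (1/(1989/2000) − 1)/(1) = 11/1989 ≈ 0.5530%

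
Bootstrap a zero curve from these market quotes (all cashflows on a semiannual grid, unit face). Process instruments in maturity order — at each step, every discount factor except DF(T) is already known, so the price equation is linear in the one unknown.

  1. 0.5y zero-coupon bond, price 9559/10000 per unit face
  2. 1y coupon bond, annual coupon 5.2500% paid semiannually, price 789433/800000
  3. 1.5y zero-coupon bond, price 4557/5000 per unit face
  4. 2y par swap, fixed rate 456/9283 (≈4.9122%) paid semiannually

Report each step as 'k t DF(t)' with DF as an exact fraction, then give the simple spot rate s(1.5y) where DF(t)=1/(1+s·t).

step 1 [0.5y] zero: DF = P = 9559/10000 ≈ 0.955900
step 2 [1y] bond c/2=21/800: DF=(789433/800000 − 21/800·(0.955900))/(1+21/800) = 9371/10000 ≈ 0.937100
step 3 [1.5y] zero: DF = P = 4557/5000 ≈ 0.911400
step 4 [2y] swap r/2=228/9283: DF=(1 − 228/9283·(0.955900+0.937100+0.911400))/(1+228/9283) = 568/625 ≈ 0.908800

1 1/2 9559/10000
2 1 9371/10000
3 3/2 4557/5000
4 2 568/625
s(1.5y) = (1/(4557/5000) − 1)/(3/2) = 886/13671 ≈ 6.4809%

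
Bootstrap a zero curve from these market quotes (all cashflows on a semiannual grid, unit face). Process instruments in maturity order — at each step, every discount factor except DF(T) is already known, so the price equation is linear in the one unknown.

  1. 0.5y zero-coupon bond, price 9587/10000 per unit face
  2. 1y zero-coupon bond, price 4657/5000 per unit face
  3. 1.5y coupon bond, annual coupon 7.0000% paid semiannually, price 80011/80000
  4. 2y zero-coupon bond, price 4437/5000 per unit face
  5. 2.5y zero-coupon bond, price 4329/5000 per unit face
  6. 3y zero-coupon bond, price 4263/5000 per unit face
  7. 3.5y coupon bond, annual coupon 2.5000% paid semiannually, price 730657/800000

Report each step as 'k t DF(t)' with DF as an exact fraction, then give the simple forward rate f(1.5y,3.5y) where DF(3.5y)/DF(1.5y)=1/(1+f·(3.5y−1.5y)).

step 1 [0.5y] zero: DF = P = 9587/10000 ≈ 0.958700
step 2 [1y] zero: DF = P = 4657/5000 ≈ 0.931400
step 3 [1.5y] bond c/2=7/200: DF=(80011/80000 − 7/200·(0.958700+0.931400))/(1+7/200) = 564/625 ≈ 0.902400
step 4 [2y] zero: DF = P = 4437/5000 ≈ 0.887400
step 5 [2.5y] zero: DF = P = 4329/5000 ≈ 0.865800
step 6 [3y] zero: DF = P = 4263/5000 ≈ 0.852600
step 7 [3.5y] bond c/2=1/80: DF=(730657/800000 − 1/80·(0.958700+0.931400+0.902400+0.887400+0.865800+0.852600))/(1+1/80) = 4177/5000 ≈ 0.835400

1 1/2 9587/10000
2 1 4657/5000
3 3/2 564/625
4 2 4437/5000
5 5/2 4329/5000
6 3 4263/5000
7 7/2 4177/5000
f(1.5y,3.5y) = ((564/625)/(4177/5000) − 1)/(2) = 335/8354 ≈ 4.0101%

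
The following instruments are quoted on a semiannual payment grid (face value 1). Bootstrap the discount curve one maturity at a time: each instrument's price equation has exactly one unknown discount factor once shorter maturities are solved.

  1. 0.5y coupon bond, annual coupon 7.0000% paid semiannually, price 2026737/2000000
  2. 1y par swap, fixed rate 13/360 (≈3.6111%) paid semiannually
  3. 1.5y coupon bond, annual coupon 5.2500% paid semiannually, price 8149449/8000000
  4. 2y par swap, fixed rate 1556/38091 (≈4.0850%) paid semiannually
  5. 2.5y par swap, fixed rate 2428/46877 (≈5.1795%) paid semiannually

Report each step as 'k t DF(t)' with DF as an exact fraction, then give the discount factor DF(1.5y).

step 1 [0.5y] bond c/2=7/200: DF=(2026737/2000000 − 7/200·(0))/(1+7/200) = 9791/10000 ≈ 0.979100
step 2 [1y] swap r/2=13/720: DF=(1 − 13/720·(0.979100))/(1+13/720) = 9649/10000 ≈ 0.964900
step 3 [1.5y] bond c/2=21/800: DF=(8149449/8000000 − 21/800·(0.979100+0.964900))/(1+21/800) = 9429/10000 ≈ 0.942900
step 4 [2y] swap r/2=778/38091: DF=(1 − 778/38091·(0.979100+0.964900+0.942900))/(1+778/38091) = 4611/5000 ≈ 0.922200
step 5 [2.5y] swap r/2=1214/46877: DF=(1 − 1214/46877·(0.979100+0.964900+0.942900+0.922200))/(1+1214/46877) = 4393/5000 ≈ 0.878600

1 1/2 9791/10000
2 1 9649/10000
3 3/2 9429/10000
4 2 4611/5000
5 5/2 4393/5000
DF(1.5y) = 9429/10000 ≈ 0.942900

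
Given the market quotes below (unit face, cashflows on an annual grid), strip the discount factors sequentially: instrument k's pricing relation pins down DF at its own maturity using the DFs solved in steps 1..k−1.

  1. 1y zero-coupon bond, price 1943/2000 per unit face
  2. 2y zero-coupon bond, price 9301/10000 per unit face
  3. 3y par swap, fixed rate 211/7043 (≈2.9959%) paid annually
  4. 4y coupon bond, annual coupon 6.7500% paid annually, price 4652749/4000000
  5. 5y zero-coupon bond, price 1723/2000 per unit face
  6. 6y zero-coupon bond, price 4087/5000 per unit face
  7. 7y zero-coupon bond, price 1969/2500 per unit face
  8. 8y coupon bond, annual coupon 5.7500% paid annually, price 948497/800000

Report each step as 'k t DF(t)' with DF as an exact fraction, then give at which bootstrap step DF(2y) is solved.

step 1 [1y] zero: DF = P = 1943/2000 ≈ 0.971500
step 2 [2y] zero: DF = P = 9301/10000 ≈ 0.930100
step 3 [3y] swap r/1=211/7043: DF=(1 − 211/7043·(0.971500+0.930100))/(1+211/7043) = 2289/2500 ≈ 0.915600
step 4 [4y] bond c/1=27/400: DF=(4652749/4000000 − 27/400·(0.971500+0.930100+0.915600))/(1+27/400) = 1823/2000 ≈ 0.911500
step 5 [5y] zero: DF = P = 1723/2000 ≈ 0.861500
step 6 [6y] zero: DF = P = 4087/5000 ≈ 0.817400
step 7 [7y] zero: DF = P = 1969/2500 ≈ 0.787600
step 8 [8y] bond c/1=23/400: DF=(948497/800000 − 23/400·(0.971500+0.930100+0.915600+0.911500+0.861500+0.817400+0.787600))/(1+23/400) = 7843/10000 ≈ 0.784300

1 1 1943/2000
2 2 9301/10000
3 3 2289/2500
4 4 1823/2000
5 5 1723/2000
6 6 4087/5000
7 7 1969/2500
8 8 7843/10000
DF(2y) is solved at step 2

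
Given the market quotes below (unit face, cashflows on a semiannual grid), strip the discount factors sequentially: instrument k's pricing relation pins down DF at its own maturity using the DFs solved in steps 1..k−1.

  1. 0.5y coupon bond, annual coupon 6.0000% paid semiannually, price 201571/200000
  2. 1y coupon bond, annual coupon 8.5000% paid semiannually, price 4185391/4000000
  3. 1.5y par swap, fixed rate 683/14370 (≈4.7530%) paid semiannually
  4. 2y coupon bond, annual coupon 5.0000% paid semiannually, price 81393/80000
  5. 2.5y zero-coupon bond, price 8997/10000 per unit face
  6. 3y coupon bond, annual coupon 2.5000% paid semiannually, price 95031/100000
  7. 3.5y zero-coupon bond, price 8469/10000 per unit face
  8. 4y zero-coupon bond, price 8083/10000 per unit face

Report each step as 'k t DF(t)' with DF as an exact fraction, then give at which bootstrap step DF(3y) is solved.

step 1 [0.5y] bond c/2=3/100: DF=(201571/200000 − 3/100·(0))/(1+3/100) = 1957/2000 ≈ 0.978500
step 2 [1y] bond c/2=17/400: DF=(4185391/4000000 − 17/400·(0.978500))/(1+17/400) = 4819/5000 ≈ 0.963800
step 3 [1.5y] swap r/2=683/28740: DF=(1 − 683/28740·(0.978500+0.963800))/(1+683/28740) = 9317/10000 ≈ 0.931700
step 4 [2y] bond c/2=1/40: DF=(81393/80000 − 1/40·(0.978500+0.963800+0.931700))/(1+1/40) = 369/400 ≈ 0.922500
step 5 [2.5y] zero: DF = P = 8997/10000 ≈ 0.899700
step 6 [3y] bond c/2=1/80: DF=(95031/100000 − 1/80·(0.978500+0.963800+0.931700+0.922500+0.899700))/(1+1/80) = 4403/5000 ≈ 0.880600
step 7 [3.5y] zero: DF = P = 8469/10000 ≈ 0.846900
step 8 [4y] zero: DF = P = 8083/10000 ≈ 0.808300

1 1/2 1957/2000
2 1 4819/5000
3 3/2 9317/10000
4 2 369/400
5 5/2 8997/10000
6 3 4403/5000
7 7/2 8469/10000
8 4 8083/10000
DF(3y) is solved at step 6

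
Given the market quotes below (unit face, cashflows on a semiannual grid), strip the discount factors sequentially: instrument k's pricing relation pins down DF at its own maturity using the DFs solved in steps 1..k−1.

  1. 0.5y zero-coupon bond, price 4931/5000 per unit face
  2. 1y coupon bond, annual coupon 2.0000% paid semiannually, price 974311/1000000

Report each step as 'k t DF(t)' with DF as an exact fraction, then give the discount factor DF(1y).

step 1 [0.5y] zero: DF = P = 4931/5000 ≈ 0.986200
step 2 [1y] bond c/2=1/100: DF=(974311/1000000 − 1/100·(0.986200))/(1+1/100) = 9549/10000 ≈ 0.954900

1 1/2 4931/5000
2 1 9549/10000
DF(1y) = 9549/10000 ≈ 0.954900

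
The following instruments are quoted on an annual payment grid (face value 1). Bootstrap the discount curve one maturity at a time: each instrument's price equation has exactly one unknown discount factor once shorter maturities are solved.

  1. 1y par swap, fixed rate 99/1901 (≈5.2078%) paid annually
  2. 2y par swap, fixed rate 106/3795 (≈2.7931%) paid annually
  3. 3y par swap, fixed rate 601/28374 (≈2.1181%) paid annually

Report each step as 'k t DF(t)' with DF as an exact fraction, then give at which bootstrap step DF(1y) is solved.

step 1 [1y] swap r/1=99/1901: DF=(1 − 99/1901·(0))/(1+99/1901) = 1901/2000 ≈ 0.950500
step 2 [2y] swap r/1=106/3795: DF=(1 − 106/3795·(0.950500))/(1+106/3795) = 947/1000 ≈ 0.947000
step 3 [3y] swap r/1=601/28374: DF=(1 − 601/28374·(0.950500+0.947000))/(1+601/28374) = 9399/10000 ≈ 0.939900

1 1 1901/2000
2 2 947/1000
3 3 9399/10000
DF(1y) is solved at step 1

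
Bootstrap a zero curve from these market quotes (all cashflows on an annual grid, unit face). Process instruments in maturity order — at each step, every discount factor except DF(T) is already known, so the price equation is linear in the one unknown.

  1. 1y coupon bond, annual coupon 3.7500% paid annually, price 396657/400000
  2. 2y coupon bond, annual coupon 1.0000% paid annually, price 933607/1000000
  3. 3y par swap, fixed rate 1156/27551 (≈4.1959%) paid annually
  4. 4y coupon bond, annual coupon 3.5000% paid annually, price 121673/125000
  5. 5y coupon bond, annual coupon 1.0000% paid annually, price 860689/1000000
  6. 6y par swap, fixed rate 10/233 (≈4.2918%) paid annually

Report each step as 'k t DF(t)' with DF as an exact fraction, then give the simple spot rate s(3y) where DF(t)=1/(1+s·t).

step 1 [1y] bond c/1=3/80: DF=(396657/400000 − 3/80·(0))/(1+3/80) = 4779/5000 ≈ 0.955800
step 2 [2y] bond c/1=1/100: DF=(933607/1000000 − 1/100·(0.955800))/(1+1/100) = 9149/10000 ≈ 0.914900
step 3 [3y] swap r/1=1156/27551: DF=(1 − 1156/27551·(0.955800+0.914900))/(1+1156/27551) = 2211/2500 ≈ 0.884400
step 4 [4y] bond c/1=7/200: DF=(121673/125000 − 7/200·(0.955800+0.914900+0.884400))/(1+7/200) = 8473/10000 ≈ 0.847300
step 5 [5y] bond c/1=1/100: DF=(860689/1000000 − 1/100·(0.955800+0.914900+0.884400+0.847300))/(1+1/100) = 1633/2000 ≈ 0.816500
step 6 [6y] swap r/1=10/233: DF=(1 − 10/233·(0.955800+0.914900+0.884400+0.847300+0.816500))/(1+10/233) = 777/1000 ≈ 0.777000

1 1 4779/5000
2 2 9149/10000
3 3 2211/2500
4 4 8473/10000
5 5 1633/2000
6 6 777/1000
s(3y) = (1/(2211/2500) − 1)/(3) = 289/6633 ≈ 4.3570%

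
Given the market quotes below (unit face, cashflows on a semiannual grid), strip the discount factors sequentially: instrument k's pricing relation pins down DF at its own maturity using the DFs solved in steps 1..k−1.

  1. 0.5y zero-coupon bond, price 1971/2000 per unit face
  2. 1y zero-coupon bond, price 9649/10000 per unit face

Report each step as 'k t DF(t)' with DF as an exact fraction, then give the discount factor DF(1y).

step 1 [0.5y] zero: DF = P = 1971/2000 ≈ 0.985500
step 2 [1y] zero: DF = P = 9649/10000 ≈ 0.964900

1 1/2 1971/2000
2 1 9649/10000
DF(1y) = 9649/10000 ≈ 0.964900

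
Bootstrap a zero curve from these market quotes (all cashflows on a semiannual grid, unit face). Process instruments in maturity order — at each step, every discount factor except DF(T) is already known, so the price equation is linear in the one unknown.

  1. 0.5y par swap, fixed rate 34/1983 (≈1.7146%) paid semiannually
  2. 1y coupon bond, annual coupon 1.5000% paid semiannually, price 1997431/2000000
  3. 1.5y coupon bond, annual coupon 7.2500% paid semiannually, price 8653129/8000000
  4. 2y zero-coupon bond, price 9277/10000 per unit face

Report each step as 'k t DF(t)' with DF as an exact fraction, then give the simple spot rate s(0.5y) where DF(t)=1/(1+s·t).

step 1 [0.5y] swap r/2=17/1983: DF=(1 − 17/1983·(0))/(1+17/1983) = 1983/2000 ≈ 0.991500
step 2 [1y] bond c/2=3/400: DF=(1997431/2000000 − 3/400·(0.991500))/(1+3/400) = 9839/10000 ≈ 0.983900
step 3 [1.5y] bond c/2=29/800: DF=(8653129/8000000 − 29/800·(0.991500+0.983900))/(1+29/800) = 9747/10000 ≈ 0.974700
step 4 [2y] zero: DF = P = 9277/10000 ≈ 0.927700

1 1/2 1983/2000
2 1 9839/10000
3 3/2 9747/10000
4 2 9277/10000
s(0.5y) = (1/(1983/2000) − 1)/(1/2) = 34/1983 ≈ 1.7146%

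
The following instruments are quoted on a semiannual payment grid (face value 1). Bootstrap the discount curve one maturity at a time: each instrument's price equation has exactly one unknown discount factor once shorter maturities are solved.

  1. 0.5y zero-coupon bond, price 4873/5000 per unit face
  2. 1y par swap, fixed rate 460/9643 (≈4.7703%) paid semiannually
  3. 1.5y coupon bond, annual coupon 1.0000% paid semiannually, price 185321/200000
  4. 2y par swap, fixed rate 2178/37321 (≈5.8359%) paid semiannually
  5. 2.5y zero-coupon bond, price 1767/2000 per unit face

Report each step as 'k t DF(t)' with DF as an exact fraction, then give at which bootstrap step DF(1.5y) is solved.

step 1 [0.5y] zero: DF = P = 4873/5000 ≈ 0.974600
step 2 [1y] swap r/2=230/9643: DF=(1 − 230/9643·(0.974600))/(1+230/9643) = 477/500 ≈ 0.954000
step 3 [1.5y] bond c/2=1/200: DF=(185321/200000 − 1/200·(0.974600+0.954000))/(1+1/200) = 2281/2500 ≈ 0.912400
step 4 [2y] swap r/2=1089/37321: DF=(1 − 1089/37321·(0.974600+0.954000+0.912400))/(1+1089/37321) = 8911/10000 ≈ 0.891100
step 5 [2.5y] zero: DF = P = 1767/2000 ≈ 0.883500

1 1/2 4873/5000
2 1 477/500
3 3/2 2281/2500
4 2 8911/10000
5 5/2 1767/2000
DF(1.5y) is solved at step 3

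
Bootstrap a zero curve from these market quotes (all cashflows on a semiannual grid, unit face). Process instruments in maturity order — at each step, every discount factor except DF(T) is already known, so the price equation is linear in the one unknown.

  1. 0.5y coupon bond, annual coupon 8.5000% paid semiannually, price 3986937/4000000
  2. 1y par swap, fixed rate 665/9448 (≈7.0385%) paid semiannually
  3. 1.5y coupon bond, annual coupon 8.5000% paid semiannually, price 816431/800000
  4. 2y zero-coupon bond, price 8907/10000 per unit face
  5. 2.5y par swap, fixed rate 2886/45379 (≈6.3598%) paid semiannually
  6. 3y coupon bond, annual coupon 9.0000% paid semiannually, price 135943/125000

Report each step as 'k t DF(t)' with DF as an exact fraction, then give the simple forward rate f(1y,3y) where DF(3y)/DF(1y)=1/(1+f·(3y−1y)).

1 1/2 9561/10000
2 1 1867/2000
3 3/2 9019/10000
4 2 8907/10000
5 5/2 8557/10000
6 3 8453/10000
f(1y,3y) = ((1867/2000)/(8453/10000) − 1)/(2) = 441/8453 ≈ 5.2171%

step 1 [0.5y] bond c/2=17/400: DF=(3986937/4000000 − 17/400·(0))/(1+17/400) = 9561/10000 ≈ 0.956100
step 2 [1y] swap r/2=665/18896: DF=(1 − 665/18896·(0.956100))/(1+665/18896) = 1867/2000 ≈ 0.933500
step 3 [1.5y] bond c/2=17/400: DF=(816431/800000 − 17/400·(0.956100+0.933500))/(1+17/400) = 9019/10000 ≈ 0.901900
step 4 [2y] zero: DF = P = 8907/10000 ≈ 0.890700
step 5 [2.5y] swap r/2=1443/45379: DF=(1 − 1443/45379·(0.956100+0.933500+0.901900+0.890700))/(1+1443/45379) = 8557/10000 ≈ 0.855700
step 6 [3y] bond c/2=9/200: DF=(135943/125000 − 9/200·(0.956100+0.933500+0.901900+0.890700+0.855700))/(1+9/200) = 8453/10000 ≈ 0.845300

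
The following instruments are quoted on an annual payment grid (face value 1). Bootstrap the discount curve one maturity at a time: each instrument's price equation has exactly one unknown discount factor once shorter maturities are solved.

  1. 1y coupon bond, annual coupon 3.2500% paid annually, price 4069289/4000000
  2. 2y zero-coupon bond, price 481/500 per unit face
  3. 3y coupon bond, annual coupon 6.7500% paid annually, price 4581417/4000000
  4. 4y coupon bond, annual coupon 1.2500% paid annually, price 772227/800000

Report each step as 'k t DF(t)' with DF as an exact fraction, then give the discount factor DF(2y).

1 1 9853/10000
2 2 481/500
3 3 4749/5000
4 4 1147/1250
DF(2y) = 481/500 ≈ 0.962000

step 1 [1y] bond c/1=13/400: DF=(4069289/4000000 − 13/400·(0))/(1+13/400) = 9853/10000 ≈ 0.985300
step 2 [2y] zero: DF = P = 481/500 ≈ 0.962000
step 3 [3y] bond c/1=27/400: DF=(4581417/4000000 − 27/400·(0.985300+0.962000))/(1+27/400) = 4749/5000 ≈ 0.949800
step 4 [4y] bond c/1=1/80: DF=(772227/800000 − 1/80·(0.985300+0.962000+0.949800))/(1+1/80) = 1147/1250 ≈ 0.917600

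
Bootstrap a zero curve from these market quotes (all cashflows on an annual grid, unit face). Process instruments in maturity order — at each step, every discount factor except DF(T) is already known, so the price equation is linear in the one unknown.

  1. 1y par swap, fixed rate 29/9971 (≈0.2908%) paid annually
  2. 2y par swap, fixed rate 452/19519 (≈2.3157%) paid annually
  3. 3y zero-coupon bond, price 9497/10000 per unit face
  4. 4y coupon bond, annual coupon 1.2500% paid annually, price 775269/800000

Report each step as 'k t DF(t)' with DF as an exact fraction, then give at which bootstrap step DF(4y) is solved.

step 1 [1y] swap r/1=29/9971: DF=(1 − 29/9971·(0))/(1+29/9971) = 9971/10000 ≈ 0.997100
step 2 [2y] swap r/1=452/19519: DF=(1 − 452/19519·(0.997100))/(1+452/19519) = 2387/2500 ≈ 0.954800
step 3 [3y] zero: DF = P = 9497/10000 ≈ 0.949700
step 4 [4y] bond c/1=1/80: DF=(775269/800000 − 1/80·(0.997100+0.954800+0.949700))/(1+1/80) = 9213/10000 ≈ 0.921300

1 1 9971/10000
2 2 2387/2500
3 3 9497/10000
4 4 9213/10000
DF(4y) is solved at step 4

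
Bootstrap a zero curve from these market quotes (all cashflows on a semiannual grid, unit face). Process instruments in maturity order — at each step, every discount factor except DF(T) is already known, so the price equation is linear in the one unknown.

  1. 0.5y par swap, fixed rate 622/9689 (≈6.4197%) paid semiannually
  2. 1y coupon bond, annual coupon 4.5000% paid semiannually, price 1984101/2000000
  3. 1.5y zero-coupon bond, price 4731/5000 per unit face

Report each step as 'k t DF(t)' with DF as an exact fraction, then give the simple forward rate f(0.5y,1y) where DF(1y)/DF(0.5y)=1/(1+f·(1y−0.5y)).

step 1 [0.5y] swap r/2=311/9689: DF=(1 − 311/9689·(0))/(1+311/9689) = 9689/10000 ≈ 0.968900
step 2 [1y] bond c/2=9/400: DF=(1984101/2000000 − 9/400·(0.968900))/(1+9/400) = 9489/10000 ≈ 0.948900
step 3 [1.5y] zero: DF = P = 4731/5000 ≈ 0.946200

1 1/2 9689/10000
2 1 9489/10000
3 3/2 4731/5000
f(0.5y,1y) = ((9689/10000)/(9489/10000) − 1)/(1/2) = 400/9489 ≈ 4.2154%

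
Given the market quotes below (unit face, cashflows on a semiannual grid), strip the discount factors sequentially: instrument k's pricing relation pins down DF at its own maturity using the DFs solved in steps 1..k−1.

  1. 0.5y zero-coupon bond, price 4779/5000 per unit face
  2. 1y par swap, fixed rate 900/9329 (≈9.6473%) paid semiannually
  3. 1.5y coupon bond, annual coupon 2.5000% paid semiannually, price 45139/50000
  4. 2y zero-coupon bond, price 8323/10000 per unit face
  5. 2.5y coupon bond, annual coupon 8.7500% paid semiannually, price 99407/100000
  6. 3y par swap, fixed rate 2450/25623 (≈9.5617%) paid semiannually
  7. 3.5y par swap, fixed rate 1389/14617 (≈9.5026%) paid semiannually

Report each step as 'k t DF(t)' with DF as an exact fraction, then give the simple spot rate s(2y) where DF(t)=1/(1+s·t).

step 1 [0.5y] zero: DF = P = 4779/5000 ≈ 0.955800
step 2 [1y] swap r/2=450/9329: DF=(1 − 450/9329·(0.955800))/(1+450/9329) = 91/100 ≈ 0.910000
step 3 [1.5y] bond c/2=1/80: DF=(45139/50000 − 1/80·(0.955800+0.910000))/(1+1/80) = 4343/5000 ≈ 0.868600
step 4 [2y] zero: DF = P = 8323/10000 ≈ 0.832300
step 5 [2.5y] bond c/2=7/160: DF=(99407/100000 − 7/160·(0.955800+0.910000+0.868600+0.832300))/(1+7/160) = 8029/10000 ≈ 0.802900
step 6 [3y] swap r/2=1225/25623: DF=(1 − 1225/25623·(0.955800+0.910000+0.868600+0.832300+0.802900))/(1+1225/25623) = 151/200 ≈ 0.755000
step 7 [3.5y] swap r/2=1389/29234: DF=(1 − 1389/29234·(0.955800+0.910000+0.868600+0.832300+0.802900+0.755000))/(1+1389/29234) = 3611/5000 ≈ 0.722200

1 1/2 4779/5000
2 1 91/100
3 3/2 4343/5000
4 2 8323/10000
5 5/2 8029/10000
6 3 151/200
7 7/2 3611/5000
s(2y) = (1/(8323/10000) − 1)/(2) = 1677/16646 ≈ 10.0745%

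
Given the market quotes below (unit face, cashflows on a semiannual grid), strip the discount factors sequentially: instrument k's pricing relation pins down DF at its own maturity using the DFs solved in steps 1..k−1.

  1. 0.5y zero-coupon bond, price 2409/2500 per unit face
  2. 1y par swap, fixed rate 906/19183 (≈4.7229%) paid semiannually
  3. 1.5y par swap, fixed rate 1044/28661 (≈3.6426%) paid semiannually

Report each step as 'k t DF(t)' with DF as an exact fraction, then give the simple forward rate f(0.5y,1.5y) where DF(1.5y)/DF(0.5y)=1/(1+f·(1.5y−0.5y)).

step 1 [0.5y] zero: DF = P = 2409/2500 ≈ 0.963600
step 2 [1y] swap r/2=453/19183: DF=(1 − 453/19183·(0.963600))/(1+453/19183) = 9547/10000 ≈ 0.954700
step 3 [1.5y] swap r/2=522/28661: DF=(1 − 522/28661·(0.963600+0.954700))/(1+522/28661) = 4739/5000 ≈ 0.947800

1 1/2 2409/2500
2 1 9547/10000
3 3/2 4739/5000
f(0.5y,1.5y) = ((2409/2500)/(4739/5000) − 1)/(1) = 79/4739 ≈ 1.6670%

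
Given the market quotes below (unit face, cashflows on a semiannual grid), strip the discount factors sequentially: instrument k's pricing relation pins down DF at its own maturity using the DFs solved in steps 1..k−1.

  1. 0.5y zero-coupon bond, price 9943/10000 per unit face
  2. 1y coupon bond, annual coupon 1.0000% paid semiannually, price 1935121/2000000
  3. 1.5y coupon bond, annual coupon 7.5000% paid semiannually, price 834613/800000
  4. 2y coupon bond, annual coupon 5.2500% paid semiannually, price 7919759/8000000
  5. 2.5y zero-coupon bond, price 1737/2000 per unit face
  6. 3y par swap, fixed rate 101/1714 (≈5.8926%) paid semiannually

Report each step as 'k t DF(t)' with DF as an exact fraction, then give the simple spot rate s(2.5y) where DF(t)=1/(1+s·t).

1 1/2 9943/10000
2 1 4789/5000
3 3/2 187/200
4 2 2227/2500
5 5/2 1737/2000
6 3 524/625
s(2.5y) = (1/(1737/2000) − 1)/(5/2) = 526/8685 ≈ 6.0564%

step 1 [0.5y] zero: DF = P = 9943/10000 ≈ 0.994300
step 2 [1y] bond c/2=1/200: DF=(1935121/2000000 − 1/200·(0.994300))/(1+1/200) = 4789/5000 ≈ 0.957800
step 3 [1.5y] bond c/2=3/80: DF=(834613/800000 − 3/80·(0.994300+0.957800))/(1+3/80) = 187/200 ≈ 0.935000
step 4 [2y] bond c/2=21/800: DF=(7919759/8000000 − 21/800·(0.994300+0.957800+0.935000))/(1+21/800) = 2227/2500 ≈ 0.890800
step 5 [2.5y] zero: DF = P = 1737/2000 ≈ 0.868500
step 6 [3y] swap r/2=101/3428: DF=(1 − 101/3428·(0.994300+0.957800+0.935000+0.890800+0.868500))/(1+101/3428) = 524/625 ≈ 0.838400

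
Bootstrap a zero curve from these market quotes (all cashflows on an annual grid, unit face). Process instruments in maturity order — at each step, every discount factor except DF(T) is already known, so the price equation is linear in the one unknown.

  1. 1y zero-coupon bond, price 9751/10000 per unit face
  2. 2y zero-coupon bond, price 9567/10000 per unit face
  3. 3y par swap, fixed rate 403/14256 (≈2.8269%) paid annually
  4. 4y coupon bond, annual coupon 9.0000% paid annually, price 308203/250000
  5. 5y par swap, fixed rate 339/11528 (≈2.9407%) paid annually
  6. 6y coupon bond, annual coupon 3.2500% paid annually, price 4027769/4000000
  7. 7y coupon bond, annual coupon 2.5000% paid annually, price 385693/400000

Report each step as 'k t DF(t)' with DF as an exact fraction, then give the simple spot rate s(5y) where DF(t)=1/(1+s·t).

step 1 [1y] zero: DF = P = 9751/10000 ≈ 0.975100
step 2 [2y] zero: DF = P = 9567/10000 ≈ 0.956700
step 3 [3y] swap r/1=403/14256: DF=(1 − 403/14256·(0.975100+0.956700))/(1+403/14256) = 4597/5000 ≈ 0.919400
step 4 [4y] bond c/1=9/100: DF=(308203/250000 − 9/100·(0.975100+0.956700+0.919400))/(1+9/100) = 2239/2500 ≈ 0.895600
step 5 [5y] swap r/1=339/11528: DF=(1 − 339/11528·(0.975100+0.956700+0.919400+0.895600))/(1+339/11528) = 2161/2500 ≈ 0.864400
step 6 [6y] bond c/1=13/400: DF=(4027769/4000000 − 13/400·(0.975100+0.956700+0.919400+0.895600+0.864400))/(1+13/400) = 8301/10000 ≈ 0.830100
step 7 [7y] bond c/1=1/40: DF=(385693/400000 − 1/40·(0.975100+0.956700+0.919400+0.895600+0.864400+0.830100))/(1+1/40) = 101/125 ≈ 0.808000

1 1 9751/10000
2 2 9567/10000
3 3 4597/5000
4 4 2239/2500
5 5 2161/2500
6 6 8301/10000
7 7 101/125
s(5y) = (1/(2161/2500) − 1)/(5) = 339/10805 ≈ 3.1374%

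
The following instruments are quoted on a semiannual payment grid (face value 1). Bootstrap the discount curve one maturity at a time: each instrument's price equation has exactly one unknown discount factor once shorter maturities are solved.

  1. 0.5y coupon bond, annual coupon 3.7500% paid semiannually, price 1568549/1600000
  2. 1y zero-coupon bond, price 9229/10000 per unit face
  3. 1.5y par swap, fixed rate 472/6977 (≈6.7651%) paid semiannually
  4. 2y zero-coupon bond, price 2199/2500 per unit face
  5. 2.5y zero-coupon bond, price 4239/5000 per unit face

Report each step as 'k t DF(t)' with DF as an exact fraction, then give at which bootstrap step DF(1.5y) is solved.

1 1/2 9623/10000
2 1 9229/10000
3 3/2 566/625
4 2 2199/2500
5 5/2 4239/5000
DF(1.5y) is solved at step 3

step 1 [0.5y] bond c/2=3/160: DF=(1568549/1600000 − 3/160·(0))/(1+3/160) = 9623/10000 ≈ 0.962300
step 2 [1y] zero: DF = P = 9229/10000 ≈ 0.922900
step 3 [1.5y] swap r/2=236/6977: DF=(1 − 236/6977·(0.962300+0.922900))/(1+236/6977) = 566/625 ≈ 0.905600
step 4 [2y] zero: DF = P = 2199/2500 ≈ 0.879600
step 5 [2.5y] zero: DF = P = 4239/5000 ≈ 0.847800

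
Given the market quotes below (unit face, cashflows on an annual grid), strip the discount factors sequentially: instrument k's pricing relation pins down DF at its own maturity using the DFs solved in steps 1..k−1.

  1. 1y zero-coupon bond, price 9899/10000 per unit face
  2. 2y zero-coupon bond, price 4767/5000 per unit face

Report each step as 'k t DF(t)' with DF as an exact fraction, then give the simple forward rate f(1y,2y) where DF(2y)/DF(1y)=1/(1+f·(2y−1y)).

1 1 9899/10000
2 2 4767/5000
f(1y,2y) = ((9899/10000)/(4767/5000) − 1)/(1) = 365/9534 ≈ 3.8284%

step 1 [1y] zero: DF = P = 9899/10000 ≈ 0.989900
step 2 [2y] zero: DF = P = 4767/5000 ≈ 0.953400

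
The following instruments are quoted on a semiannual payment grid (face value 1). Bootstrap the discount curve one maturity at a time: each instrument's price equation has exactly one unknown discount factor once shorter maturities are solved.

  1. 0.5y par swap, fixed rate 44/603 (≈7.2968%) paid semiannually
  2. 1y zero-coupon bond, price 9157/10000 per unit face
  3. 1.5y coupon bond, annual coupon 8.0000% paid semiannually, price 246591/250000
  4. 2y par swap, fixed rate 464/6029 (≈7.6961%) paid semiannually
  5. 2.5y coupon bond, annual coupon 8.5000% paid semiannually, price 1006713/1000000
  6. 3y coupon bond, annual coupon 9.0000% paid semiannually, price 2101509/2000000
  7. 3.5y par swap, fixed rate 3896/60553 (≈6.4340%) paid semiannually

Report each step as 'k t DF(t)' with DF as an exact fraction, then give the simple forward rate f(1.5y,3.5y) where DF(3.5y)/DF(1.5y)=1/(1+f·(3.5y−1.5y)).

1 1/2 603/625
2 1 9157/10000
3 3/2 8761/10000
4 2 538/625
5 5/2 4091/5000
6 3 1629/2000
7 7/2 2013/2500
f(1.5y,3.5y) = ((8761/10000)/(2013/2500) − 1)/(2) = 709/16104 ≈ 4.4026%

step 1 [0.5y] swap r/2=22/603: DF=(1 − 22/603·(0))/(1+22/603) = 603/625 ≈ 0.964800
step 2 [1y] zero: DF = P = 9157/10000 ≈ 0.915700
step 3 [1.5y] bond c/2=1/25: DF=(246591/250000 − 1/25·(0.964800+0.915700))/(1+1/25) = 8761/10000 ≈ 0.876100
step 4 [2y] swap r/2=232/6029: DF=(1 − 232/6029·(0.964800+0.915700+0.876100))/(1+232/6029) = 538/625 ≈ 0.860800
step 5 [2.5y] bond c/2=17/400: DF=(1006713/1000000 − 17/400·(0.964800+0.915700+0.876100+0.860800))/(1+17/400) = 4091/5000 ≈ 0.818200
step 6 [3y] bond c/2=9/200: DF=(2101509/2000000 − 9/200·(0.964800+0.915700+0.876100+0.860800+0.818200))/(1+9/200) = 1629/2000 ≈ 0.814500
step 7 [3.5y] swap r/2=1948/60553: DF=(1 − 1948/60553·(0.964800+0.915700+0.876100+0.860800+0.818200+0.814500))/(1+1948/60553) = 2013/2500 ≈ 0.805200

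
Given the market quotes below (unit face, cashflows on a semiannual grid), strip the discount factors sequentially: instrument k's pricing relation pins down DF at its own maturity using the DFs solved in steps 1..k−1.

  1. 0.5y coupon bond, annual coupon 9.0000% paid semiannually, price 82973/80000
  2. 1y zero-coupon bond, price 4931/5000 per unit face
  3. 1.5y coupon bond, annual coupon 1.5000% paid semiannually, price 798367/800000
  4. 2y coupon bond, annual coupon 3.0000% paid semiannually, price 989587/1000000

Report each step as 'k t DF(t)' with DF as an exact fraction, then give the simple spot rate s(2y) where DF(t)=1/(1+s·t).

1 1/2 397/400
2 1 4931/5000
3 3/2 4879/5000
4 2 9313/10000
s(2y) = (1/(9313/10000) − 1)/(2) = 687/18626 ≈ 3.6884%

step 1 [0.5y] bond c/2=9/200: DF=(82973/80000 − 9/200·(0))/(1+9/200) = 397/400 ≈ 0.992500
step 2 [1y] zero: DF = P = 4931/5000 ≈ 0.986200
step 3 [1.5y] bond c/2=3/400: DF=(798367/800000 − 3/400·(0.992500+0.986200))/(1+3/400) = 4879/5000 ≈ 0.975800
step 4 [2y] bond c/2=3/200: DF=(989587/1000000 − 3/200·(0.992500+0.986200+0.975800))/(1+3/200) = 9313/10000 ≈ 0.931300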